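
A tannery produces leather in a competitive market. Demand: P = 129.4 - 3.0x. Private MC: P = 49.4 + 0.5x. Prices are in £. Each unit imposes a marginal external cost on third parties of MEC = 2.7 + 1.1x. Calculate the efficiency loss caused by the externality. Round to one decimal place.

Market equilibrium (private): 49.4 + 0.5x = 129.4 - 3.0x → x_m = 22.8571.
Social marginal cost = private MC + MEC = 52.1 + 1.6x.
Set SMC = demand: 52.1 + 1.6x = 129.4 - 3.0x → x* = 16.8043.
The loss is the area between SMC and demand from x* to x_m; with linear curves that's a triangle of height MEC(x_m).
DWL = ½ × 6.0528 × 27.8429 = 84.2638.

DWL = £84.3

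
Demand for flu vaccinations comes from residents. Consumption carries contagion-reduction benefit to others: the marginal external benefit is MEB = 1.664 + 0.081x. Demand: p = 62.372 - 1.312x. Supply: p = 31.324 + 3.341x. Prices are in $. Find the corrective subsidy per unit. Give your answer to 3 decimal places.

Social marginal benefit = demand + MEB = 64.036 - 1.231x.
Set SMB = MC: 64.036 - 1.231x = 31.324 + 3.341x → x* = 7.1549.
The Pigouvian subsidy equals MEB at x*: 1.664 + 0.081×7.1549 = 2.2435.

subsidy = $2.244 per unit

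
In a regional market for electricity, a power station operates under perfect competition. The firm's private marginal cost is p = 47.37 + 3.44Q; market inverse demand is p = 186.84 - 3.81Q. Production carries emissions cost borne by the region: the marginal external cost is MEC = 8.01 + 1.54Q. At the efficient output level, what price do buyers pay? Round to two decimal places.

Social marginal cost = private MC + MEC = 55.38 + 4.98Q.
Set SMC = demand: 55.38 + 4.98Q = 186.84 - 3.81Q → Q* = 14.9556.
Consumer price on the demand curve at Q*: 186.84 − 3.81×14.9556 = 129.8592.

P = 129.86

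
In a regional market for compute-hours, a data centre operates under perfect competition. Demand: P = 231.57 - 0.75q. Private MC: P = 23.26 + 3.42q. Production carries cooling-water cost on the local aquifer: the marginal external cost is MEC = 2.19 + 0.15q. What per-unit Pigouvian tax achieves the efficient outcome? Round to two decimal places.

Social marginal cost = private MC + MEC = 25.45 + 3.57q.
Set SMC = demand: 25.45 + 3.57q = 231.57 - 0.75q → q* = 47.7130.
The Pigouvian tax equals MEC at q*: 2.19 + 0.15×47.7130 = 9.3470.

tax = 9.35 per unit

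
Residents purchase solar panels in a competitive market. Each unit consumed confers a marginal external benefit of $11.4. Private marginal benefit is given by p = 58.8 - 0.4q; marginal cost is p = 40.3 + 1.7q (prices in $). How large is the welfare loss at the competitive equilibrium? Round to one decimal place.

DWL = $30.9

Market equilibrium (private): 40.3 + 1.7q = 58.8 - 0.4q → q_m = 8.8095.
Social marginal benefit = demand + MEB = 70.2 - 0.4q.
Set SMB = MC: 70.2 - 0.4q = 40.3 + 1.7q → q* = 14.2381.
Between q* and q_m the wedge SMB − MC runs linearly from 0 to MEB(q_m), so the loss is a triangle.
DWL = ½ × 5.4286 × 11.4000 = 30.9430.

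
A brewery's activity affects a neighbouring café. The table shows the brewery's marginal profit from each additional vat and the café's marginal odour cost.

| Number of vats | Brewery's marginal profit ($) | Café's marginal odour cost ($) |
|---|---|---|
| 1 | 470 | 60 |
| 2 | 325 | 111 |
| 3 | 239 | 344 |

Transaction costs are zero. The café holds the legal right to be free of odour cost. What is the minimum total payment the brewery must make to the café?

Efficient level: marginal profit ≥ marginal odour cost through level 2, so k* = 2.
With the café holding the right, the brewery must at least compensate total damage at k*: 60 + 111 = 171.

$171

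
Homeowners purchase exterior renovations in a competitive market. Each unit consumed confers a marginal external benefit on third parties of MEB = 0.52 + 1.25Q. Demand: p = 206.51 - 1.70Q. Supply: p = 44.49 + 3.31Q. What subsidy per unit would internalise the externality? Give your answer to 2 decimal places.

Social marginal benefit = demand + MEB = 207.03 - 0.45Q.
Set SMB = MC: 207.03 - 0.45Q = 44.49 + 3.31Q → Q* = 43.2287.
The Pigouvian subsidy equals MEB at Q*: 0.52 + 1.25×43.2287 = 54.5559.

subsidy = 54.56 per unit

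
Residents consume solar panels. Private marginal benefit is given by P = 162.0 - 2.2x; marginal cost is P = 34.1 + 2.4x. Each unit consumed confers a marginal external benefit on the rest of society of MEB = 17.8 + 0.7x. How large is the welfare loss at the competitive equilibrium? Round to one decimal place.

Market equilibrium (private): 34.1 + 2.4x = 162.0 - 2.2x → x_m = 27.8043.
Social marginal benefit = demand + MEB = 179.8 - 1.5x.
Set SMB = MC: 179.8 - 1.5x = 34.1 + 2.4x → x* = 37.3590.
The loss is the area between SMB and MC from x* to x_m; with linear curves that's a triangle of height MEB(x_m).
DWL = ½ × 9.5547 × 37.2630 = 178.0184.

DWL = 178.0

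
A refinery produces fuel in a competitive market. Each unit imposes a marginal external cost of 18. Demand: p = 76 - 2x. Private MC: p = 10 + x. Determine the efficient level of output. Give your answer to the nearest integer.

x* = 16

Social marginal cost = private MC + MEC = 28 + x.
Set SMC = demand: 28 + x = 76 - 2x → x* = 16.0000.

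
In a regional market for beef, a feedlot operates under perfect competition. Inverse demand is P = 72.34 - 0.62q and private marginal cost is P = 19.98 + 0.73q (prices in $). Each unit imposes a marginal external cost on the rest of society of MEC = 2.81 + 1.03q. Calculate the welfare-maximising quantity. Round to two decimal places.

Social marginal cost = private MC + MEC = 22.79 + 1.76q.
Set SMC = demand: 22.79 + 1.76q = 72.34 - 0.62q → q* = 20.8193.

q* = 20.82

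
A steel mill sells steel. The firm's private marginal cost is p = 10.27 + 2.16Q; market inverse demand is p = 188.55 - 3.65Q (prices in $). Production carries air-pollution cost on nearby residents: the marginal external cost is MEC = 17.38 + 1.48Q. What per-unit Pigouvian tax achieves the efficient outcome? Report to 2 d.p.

tax = $50.05 per unit

Social marginal cost = private MC + MEC = 27.65 + 3.64Q.
Set SMC = demand: 27.65 + 3.64Q = 188.55 - 3.65Q → Q* = 22.0713.
The Pigouvian tax equals MEC at Q*: 17.38 + 1.48×22.0713 = 50.0455.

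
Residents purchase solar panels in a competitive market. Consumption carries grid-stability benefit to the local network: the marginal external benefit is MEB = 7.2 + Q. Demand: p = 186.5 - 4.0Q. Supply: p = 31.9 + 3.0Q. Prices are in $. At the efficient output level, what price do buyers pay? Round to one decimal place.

Social marginal benefit = demand + MEB = 193.7 - 3.0Q.
Set SMB = MC: 193.7 - 3.0Q = 31.9 + 3.0Q → Q* = 26.9667.
Consumer price on the demand curve at Q*: 186.5 − 4.0×26.9667 = 78.6332.

P = $78.6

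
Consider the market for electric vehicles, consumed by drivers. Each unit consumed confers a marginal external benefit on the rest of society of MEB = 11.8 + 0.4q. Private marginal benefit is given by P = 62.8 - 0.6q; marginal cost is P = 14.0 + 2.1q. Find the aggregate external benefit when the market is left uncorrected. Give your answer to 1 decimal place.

Market equilibrium (private): 14.0 + 2.1q = 62.8 - 0.6q → q_m = 18.0741.
Total external benefit = ∫₀^{q_m} (11.8 + 0.4q) dq = 11.8×18.0741 + ½×0.4×18.0741² = 278.6090.

278.6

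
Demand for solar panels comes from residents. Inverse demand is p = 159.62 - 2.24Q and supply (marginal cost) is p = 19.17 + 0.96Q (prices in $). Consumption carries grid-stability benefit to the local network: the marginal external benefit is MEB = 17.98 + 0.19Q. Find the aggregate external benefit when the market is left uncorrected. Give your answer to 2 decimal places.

Market equilibrium (private): 19.17 + 0.96Q = 159.62 - 2.24Q → Q_m = 43.8906.
Total external benefit = ∫₀^{Q_m} (17.98 + 0.19Q) dQ = 17.98×43.8906 + ½×0.19×43.8906² = 972.1595.

$972.16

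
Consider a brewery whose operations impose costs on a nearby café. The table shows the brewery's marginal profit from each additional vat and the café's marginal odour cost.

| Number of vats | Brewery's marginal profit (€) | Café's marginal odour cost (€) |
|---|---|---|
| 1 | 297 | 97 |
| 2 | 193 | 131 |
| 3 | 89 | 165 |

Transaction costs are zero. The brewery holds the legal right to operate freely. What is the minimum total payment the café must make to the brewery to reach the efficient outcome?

€89

Left alone the brewery would choose level 3 (marginal profit stays positive).
Efficient level: k* = 2 (marginal profit ≥ marginal odour cost through 2).
The café must at least cover the brewery's forgone profit from cutting 3→2: 89 = 89.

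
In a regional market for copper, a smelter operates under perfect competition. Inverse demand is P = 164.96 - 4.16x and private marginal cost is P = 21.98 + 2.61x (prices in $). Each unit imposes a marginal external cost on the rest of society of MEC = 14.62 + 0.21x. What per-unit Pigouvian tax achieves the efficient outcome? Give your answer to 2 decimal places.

Social marginal cost = private MC + MEC = 36.60 + 2.82x.
Set SMC = demand: 36.60 + 2.82x = 164.96 - 4.16x → x* = 18.3897.
The Pigouvian tax equals MEC at x*: 14.62 + 0.21×18.3897 = 18.4818.

tax = $18.48 per unit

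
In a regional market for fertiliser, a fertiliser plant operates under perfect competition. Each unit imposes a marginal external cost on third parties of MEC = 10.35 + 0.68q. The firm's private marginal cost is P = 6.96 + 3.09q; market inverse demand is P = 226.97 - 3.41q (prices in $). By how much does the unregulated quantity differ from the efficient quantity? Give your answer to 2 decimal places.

4.65 units

Market equilibrium (private): 6.96 + 3.09q = 226.97 - 3.41q → q_m = 33.8477.
Social marginal cost = private MC + MEC = 17.31 + 3.77q.
Set SMC = demand: 17.31 + 3.77q = 226.97 - 3.41q → q* = 29.2006.
Gap = |33.8477 − 29.2006| = 4.6471.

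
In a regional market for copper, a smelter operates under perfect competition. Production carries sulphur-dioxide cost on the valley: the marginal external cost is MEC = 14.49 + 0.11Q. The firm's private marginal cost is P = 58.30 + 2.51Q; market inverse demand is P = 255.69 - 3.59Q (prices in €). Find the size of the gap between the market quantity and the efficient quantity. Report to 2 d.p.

Market equilibrium (private): 58.30 + 2.51Q = 255.69 - 3.59Q → Q_m = 32.3590.
Social marginal cost = private MC + MEC = 72.79 + 2.62Q.
Set SMC = demand: 72.79 + 2.62Q = 255.69 - 3.59Q → Q* = 29.4525.
Gap = |32.3590 − 29.4525| = 2.9065.

2.91 units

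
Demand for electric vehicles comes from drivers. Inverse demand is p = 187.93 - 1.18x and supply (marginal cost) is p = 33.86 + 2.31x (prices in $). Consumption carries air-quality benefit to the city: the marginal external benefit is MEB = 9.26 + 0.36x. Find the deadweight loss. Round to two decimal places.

Market equilibrium (private): 33.86 + 2.31x = 187.93 - 1.18x → x_m = 44.1461.
Social marginal benefit = demand + MEB = 197.19 - 0.82x.
Set SMB = MC: 197.19 - 0.82x = 33.86 + 2.31x → x* = 52.1821.
The loss is the area between SMB and MC from x* to x_m; with linear curves that's a triangle of height MEB(x_m).
DWL = ½ × 8.0360 × 25.1526 = 101.0631.

DWL = $101.06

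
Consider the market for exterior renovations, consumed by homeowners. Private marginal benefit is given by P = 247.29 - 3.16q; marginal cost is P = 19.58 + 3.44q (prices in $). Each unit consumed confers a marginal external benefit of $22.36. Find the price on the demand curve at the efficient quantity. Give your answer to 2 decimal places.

P = $127.56

Social marginal benefit = demand + MEB = 269.65 - 3.16q.
Set SMB = MC: 269.65 - 3.16q = 19.58 + 3.44q → q* = 37.8894.
Consumer price on the demand curve at q*: 247.29 − 3.16×37.8894 = 127.5595.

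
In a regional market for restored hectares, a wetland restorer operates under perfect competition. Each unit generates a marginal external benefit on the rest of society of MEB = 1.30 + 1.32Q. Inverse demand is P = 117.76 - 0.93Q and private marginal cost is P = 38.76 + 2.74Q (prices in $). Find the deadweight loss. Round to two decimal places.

Market equilibrium (private): 38.76 + 2.74Q = 117.76 - 0.93Q → Q_m = 21.5259.
Social marginal cost = private MC − MEB = 37.46 + 1.42Q.
Set SMC = demand: 37.46 + 1.42Q = 117.76 - 0.93Q → Q* = 34.1702.
Between Q* and Q_m the wedge demand − SMC runs linearly from 0 to MEB(Q_m), so the loss is a triangle.
DWL = ½ × 12.6443 × 29.7142 = 187.8576.

DWL = $187.86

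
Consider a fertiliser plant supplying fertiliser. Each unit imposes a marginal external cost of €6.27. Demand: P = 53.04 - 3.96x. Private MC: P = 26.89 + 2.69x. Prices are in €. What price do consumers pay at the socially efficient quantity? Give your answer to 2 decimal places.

P = €41.20

Social marginal cost = private MC + MEC = 33.16 + 2.69x.
Set SMC = demand: 33.16 + 2.69x = 53.04 - 3.96x → x* = 2.9895.
Consumer price on the demand curve at x*: 53.04 − 3.96×2.9895 = 41.2016.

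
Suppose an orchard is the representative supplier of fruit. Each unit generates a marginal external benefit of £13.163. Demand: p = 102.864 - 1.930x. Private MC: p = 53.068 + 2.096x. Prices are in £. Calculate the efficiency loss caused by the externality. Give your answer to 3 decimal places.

DWL = £21.518

Market equilibrium (private): 53.068 + 2.096x = 102.864 - 1.930x → x_m = 12.3686.
Social marginal cost = private MC − MEB = 39.905 + 2.096x.
Set SMC = demand: 39.905 + 2.096x = 102.864 - 1.930x → x* = 15.6381.
The welfare-loss triangle has base |x_m − x*| and height MEB(x_m) (the vertical gap between SMC and demand is zero at x* and MEB at x_m).
DWL = ½ × 3.2695 × 13.1630 = 21.5182.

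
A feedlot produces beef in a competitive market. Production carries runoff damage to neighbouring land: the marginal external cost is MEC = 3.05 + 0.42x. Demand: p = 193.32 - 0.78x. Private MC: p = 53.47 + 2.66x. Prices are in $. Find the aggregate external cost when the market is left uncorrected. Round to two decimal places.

$471.07

Market equilibrium (private): 53.47 + 2.66x = 193.32 - 0.78x → x_m = 40.6541.
Total external cost = ∫₀^{x_m} (3.05 + 0.42x) dx = 3.05×40.6541 + ½×0.42×40.6541² = 471.0737.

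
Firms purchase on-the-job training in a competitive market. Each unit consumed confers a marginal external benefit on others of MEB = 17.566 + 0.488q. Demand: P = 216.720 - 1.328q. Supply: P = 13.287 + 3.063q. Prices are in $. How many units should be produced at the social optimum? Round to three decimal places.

Social marginal benefit = demand + MEB = 234.286 - 0.840q.
Set SMB = MC: 234.286 - 0.840q = 13.287 + 3.063q → q* = 56.6229.

q* = 56.623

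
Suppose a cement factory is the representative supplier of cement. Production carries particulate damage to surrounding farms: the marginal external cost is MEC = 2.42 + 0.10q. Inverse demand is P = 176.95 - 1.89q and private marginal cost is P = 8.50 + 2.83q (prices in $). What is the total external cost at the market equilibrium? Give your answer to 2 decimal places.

Market equilibrium (private): 8.50 + 2.83q = 176.95 - 1.89q → q_m = 35.6886.
Total external cost = ∫₀^{q_m} (2.42 + 0.10q) dq = 2.42×35.6886 + ½×0.10×35.6886² = 150.0502.

$150.05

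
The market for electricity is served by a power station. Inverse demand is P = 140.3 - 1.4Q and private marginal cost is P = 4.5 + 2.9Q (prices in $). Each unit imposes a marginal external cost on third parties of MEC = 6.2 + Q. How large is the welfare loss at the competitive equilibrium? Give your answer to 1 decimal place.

Market equilibrium (private): 4.5 + 2.9Q = 140.3 - 1.4Q → Q_m = 31.5814.
Social marginal cost = private MC + MEC = 10.7 + 3.9Q.
Set SMC = demand: 10.7 + 3.9Q = 140.3 - 1.4Q → Q* = 24.4528.
The welfare-loss triangle has base |Q_m − Q*| and height MEC(Q_m) (the vertical gap between SMC and demand is zero at Q* and MEC at Q_m).
DWL = ½ × 7.1286 × 37.7814 = 134.6642.

DWL = $134.7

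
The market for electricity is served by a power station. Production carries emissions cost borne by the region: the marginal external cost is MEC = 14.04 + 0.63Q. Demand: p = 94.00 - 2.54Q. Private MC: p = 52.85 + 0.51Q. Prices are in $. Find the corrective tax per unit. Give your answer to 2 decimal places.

Social marginal cost = private MC + MEC = 66.89 + 1.14Q.
Set SMC = demand: 66.89 + 1.14Q = 94.00 - 2.54Q → Q* = 7.3668.
The Pigouvian tax equals MEC at Q*: 14.04 + 0.63×7.3668 = 18.6811.

tax = $18.68 per unit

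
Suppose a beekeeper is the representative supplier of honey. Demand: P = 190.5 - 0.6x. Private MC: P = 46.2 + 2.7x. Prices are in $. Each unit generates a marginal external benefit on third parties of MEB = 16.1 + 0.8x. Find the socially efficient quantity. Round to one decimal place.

x* = 64.2

Social marginal cost = private MC − MEB = 30.1 + 1.9x.
Set SMC = demand: 30.1 + 1.9x = 190.5 - 0.6x → x* = 64.1600.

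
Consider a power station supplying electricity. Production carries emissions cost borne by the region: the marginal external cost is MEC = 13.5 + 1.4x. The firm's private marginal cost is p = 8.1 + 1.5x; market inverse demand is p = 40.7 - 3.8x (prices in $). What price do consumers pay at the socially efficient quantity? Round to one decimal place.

P = $29.9

Social marginal cost = private MC + MEC = 21.6 + 2.9x.
Set SMC = demand: 21.6 + 2.9x = 40.7 - 3.8x → x* = 2.8507.
Consumer price on the demand curve at x*: 40.7 − 3.8×2.8507 = 29.8673.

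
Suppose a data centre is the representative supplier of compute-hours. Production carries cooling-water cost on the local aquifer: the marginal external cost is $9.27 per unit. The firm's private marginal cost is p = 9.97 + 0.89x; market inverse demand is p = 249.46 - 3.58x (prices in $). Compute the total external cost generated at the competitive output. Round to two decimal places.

$496.66

Market equilibrium (private): 9.97 + 0.89x = 249.46 - 3.58x → x_m = 53.5772.
Total external cost = MEC × x_m = 9.27 × 53.5772 = 496.6606.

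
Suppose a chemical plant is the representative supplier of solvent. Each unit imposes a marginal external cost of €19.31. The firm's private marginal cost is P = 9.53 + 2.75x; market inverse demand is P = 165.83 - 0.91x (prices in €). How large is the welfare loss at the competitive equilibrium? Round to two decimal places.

Market equilibrium (private): 9.53 + 2.75x = 165.83 - 0.91x → x_m = 42.7049.
Social marginal cost = private MC + MEC = 28.84 + 2.75x.
Set SMC = demand: 28.84 + 2.75x = 165.83 - 0.91x → x* = 37.4290.
The loss is the area between SMC and demand from x* to x_m; with linear curves that's a triangle of height MEC(x_m).
DWL = ½ × 5.2759 × 19.3100 = 50.9388.

DWL = €50.94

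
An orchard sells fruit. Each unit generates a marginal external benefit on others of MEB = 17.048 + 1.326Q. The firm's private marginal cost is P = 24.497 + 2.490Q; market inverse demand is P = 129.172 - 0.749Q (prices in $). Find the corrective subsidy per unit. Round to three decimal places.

subsidy = $101.421 per unit

Social marginal cost = private MC − MEB = 7.449 + 1.164Q.
Set SMC = demand: 7.449 + 1.164Q = 129.172 - 0.749Q → Q* = 63.6294.
The Pigouvian subsidy equals MEB at Q*: 17.048 + 1.326×63.6294 = 101.4206.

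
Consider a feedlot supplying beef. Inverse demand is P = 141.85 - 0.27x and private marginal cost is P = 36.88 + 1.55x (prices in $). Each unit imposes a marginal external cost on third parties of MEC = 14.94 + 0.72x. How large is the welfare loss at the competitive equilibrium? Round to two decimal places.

Market equilibrium (private): 36.88 + 1.55x = 141.85 - 0.27x → x_m = 57.6758.
Social marginal cost = private MC + MEC = 51.82 + 2.27x.
Set SMC = demand: 51.82 + 2.27x = 141.85 - 0.27x → x* = 35.4449.
The loss is the area between SMC and demand from x* to x_m; with linear curves that's a triangle of height MEC(x_m).
DWL = ½ × 22.2309 × 56.4666 = 627.6517.

DWL = $627.65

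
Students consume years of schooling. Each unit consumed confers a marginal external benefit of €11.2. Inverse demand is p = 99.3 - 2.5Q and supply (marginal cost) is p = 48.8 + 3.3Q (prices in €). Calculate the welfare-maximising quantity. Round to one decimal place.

Q* = 10.6

Social marginal benefit = demand + MEB = 110.5 - 2.5Q.
Set SMB = MC: 110.5 - 2.5Q = 48.8 + 3.3Q → Q* = 10.6379.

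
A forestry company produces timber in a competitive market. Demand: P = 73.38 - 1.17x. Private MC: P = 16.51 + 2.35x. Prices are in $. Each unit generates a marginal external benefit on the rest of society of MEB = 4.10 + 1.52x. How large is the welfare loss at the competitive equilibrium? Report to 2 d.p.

DWL = $205.31

Market equilibrium (private): 16.51 + 2.35x = 73.38 - 1.17x → x_m = 16.1563.
Social marginal cost = private MC − MEB = 12.41 + 0.83x.
Set SMC = demand: 12.41 + 0.83x = 73.38 - 1.17x → x* = 30.4850.
The loss is the area between SMC and demand from x* to x_m; with linear curves that's a triangle of height MEB(x_m).
DWL = ½ × 14.3287 × 28.6575 = 205.3124.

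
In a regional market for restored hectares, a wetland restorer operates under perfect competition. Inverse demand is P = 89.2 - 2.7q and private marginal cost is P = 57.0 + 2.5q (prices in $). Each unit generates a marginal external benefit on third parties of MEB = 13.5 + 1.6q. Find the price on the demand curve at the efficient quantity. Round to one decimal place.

Social marginal cost = private MC − MEB = 43.5 + 0.9q.
Set SMC = demand: 43.5 + 0.9q = 89.2 - 2.7q → q* = 12.6944.
Consumer price on the demand curve at q*: 89.2 − 2.7×12.6944 = 54.9251.

P = $54.9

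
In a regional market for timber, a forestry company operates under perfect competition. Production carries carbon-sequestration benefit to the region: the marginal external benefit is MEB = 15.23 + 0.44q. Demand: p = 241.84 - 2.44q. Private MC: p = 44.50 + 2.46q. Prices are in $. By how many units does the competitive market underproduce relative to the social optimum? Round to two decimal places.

7.39 units

Market equilibrium (private): 44.50 + 2.46q = 241.84 - 2.44q → q_m = 40.2735.
Social marginal cost = private MC − MEB = 29.27 + 2.02q.
Set SMC = demand: 29.27 + 2.02q = 241.84 - 2.44q → q* = 47.6614.
Gap = |40.2735 − 47.6614| = 7.3879.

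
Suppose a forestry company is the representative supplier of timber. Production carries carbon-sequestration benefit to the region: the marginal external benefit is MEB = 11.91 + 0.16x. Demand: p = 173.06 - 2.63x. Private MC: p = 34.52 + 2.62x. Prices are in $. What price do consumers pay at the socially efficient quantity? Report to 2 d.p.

P = $95.32

Social marginal cost = private MC − MEB = 22.61 + 2.46x.
Set SMC = demand: 22.61 + 2.46x = 173.06 - 2.63x → x* = 29.5580.
Consumer price on the demand curve at x*: 173.06 − 2.63×29.5580 = 95.3225.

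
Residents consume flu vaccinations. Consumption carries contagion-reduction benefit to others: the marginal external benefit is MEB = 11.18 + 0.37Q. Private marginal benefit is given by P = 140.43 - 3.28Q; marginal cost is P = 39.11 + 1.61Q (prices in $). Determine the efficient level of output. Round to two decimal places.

Q* = 24.89

Social marginal benefit = demand + MEB = 151.61 - 2.91Q.
Set SMB = MC: 151.61 - 2.91Q = 39.11 + 1.61Q → Q* = 24.8894.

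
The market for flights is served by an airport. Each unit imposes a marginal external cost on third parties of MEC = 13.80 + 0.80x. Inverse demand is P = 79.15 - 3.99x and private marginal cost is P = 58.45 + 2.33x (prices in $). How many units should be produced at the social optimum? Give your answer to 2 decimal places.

x* = 0.97

Social marginal cost = private MC + MEC = 72.25 + 3.13x.
Set SMC = demand: 72.25 + 3.13x = 79.15 - 3.99x → x* = 0.9691.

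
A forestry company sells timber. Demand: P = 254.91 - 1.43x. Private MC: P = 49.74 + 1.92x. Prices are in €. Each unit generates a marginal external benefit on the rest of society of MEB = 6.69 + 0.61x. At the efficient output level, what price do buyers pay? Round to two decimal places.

P = €144.34

Social marginal cost = private MC − MEB = 43.05 + 1.31x.
Set SMC = demand: 43.05 + 1.31x = 254.91 - 1.43x → x* = 77.3212.
Consumer price on the demand curve at x*: 254.91 − 1.43×77.3212 = 144.3407.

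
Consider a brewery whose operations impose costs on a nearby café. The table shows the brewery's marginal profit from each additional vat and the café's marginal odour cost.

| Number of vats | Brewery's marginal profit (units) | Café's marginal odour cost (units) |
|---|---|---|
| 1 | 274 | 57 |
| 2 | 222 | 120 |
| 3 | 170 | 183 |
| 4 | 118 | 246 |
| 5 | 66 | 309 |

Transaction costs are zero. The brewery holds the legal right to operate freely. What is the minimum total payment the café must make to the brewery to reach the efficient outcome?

354

Left alone the brewery would choose level 5 (marginal profit stays positive).
Efficient level: k* = 2 (marginal profit ≥ marginal odour cost through 2).
The café must at least cover the brewery's forgone profit from cutting 5→2: 170 + 118 + 66 = 354.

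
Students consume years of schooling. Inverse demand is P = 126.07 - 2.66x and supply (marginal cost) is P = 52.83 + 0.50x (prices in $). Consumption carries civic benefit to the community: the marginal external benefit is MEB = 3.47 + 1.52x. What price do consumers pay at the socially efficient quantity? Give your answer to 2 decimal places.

P = $1.65

Social marginal benefit = demand + MEB = 129.54 - 1.14x.
Set SMB = MC: 129.54 - 1.14x = 52.83 + 0.50x → x* = 46.7744.
Consumer price on the demand curve at x*: 126.07 − 2.66×46.7744 = 1.6501.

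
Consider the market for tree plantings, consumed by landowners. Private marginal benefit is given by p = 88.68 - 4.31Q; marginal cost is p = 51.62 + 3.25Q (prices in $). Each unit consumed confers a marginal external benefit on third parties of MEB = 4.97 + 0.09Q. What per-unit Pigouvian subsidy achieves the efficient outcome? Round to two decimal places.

subsidy = $5.48 per unit

Social marginal benefit = demand + MEB = 93.65 - 4.22Q.
Set SMB = MC: 93.65 - 4.22Q = 51.62 + 3.25Q → Q* = 5.6265.
The Pigouvian subsidy equals MEB at Q*: 4.97 + 0.09×5.6265 = 5.4764.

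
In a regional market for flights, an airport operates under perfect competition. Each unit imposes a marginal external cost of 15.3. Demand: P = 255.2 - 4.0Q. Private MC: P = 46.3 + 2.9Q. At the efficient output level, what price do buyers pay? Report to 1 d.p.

Social marginal cost = private MC + MEC = 61.6 + 2.9Q.
Set SMC = demand: 61.6 + 2.9Q = 255.2 - 4.0Q → Q* = 28.0580.
Consumer price on the demand curve at Q*: 255.2 − 4.0×28.0580 = 142.9680.

P = 143.0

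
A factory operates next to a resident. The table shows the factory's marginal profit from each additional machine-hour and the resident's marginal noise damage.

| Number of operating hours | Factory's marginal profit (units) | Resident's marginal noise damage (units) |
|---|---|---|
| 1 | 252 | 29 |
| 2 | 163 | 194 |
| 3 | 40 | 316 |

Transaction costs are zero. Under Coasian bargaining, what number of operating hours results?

1

Bargaining reaches the level where marginal profit last exceeds marginal noise damage.
That holds through level 1 (252 ≥ 29) but not at 2 (163 < 194).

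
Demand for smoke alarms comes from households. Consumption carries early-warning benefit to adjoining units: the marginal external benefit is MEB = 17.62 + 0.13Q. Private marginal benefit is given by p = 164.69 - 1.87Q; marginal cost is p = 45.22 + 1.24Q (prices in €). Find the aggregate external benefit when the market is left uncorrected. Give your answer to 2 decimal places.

€772.79

Market equilibrium (private): 45.22 + 1.24Q = 164.69 - 1.87Q → Q_m = 38.4148.
Total external benefit = ∫₀^{Q_m} (17.62 + 0.13Q) dQ = 17.62×38.4148 + ½×0.13×38.4148² = 772.7891.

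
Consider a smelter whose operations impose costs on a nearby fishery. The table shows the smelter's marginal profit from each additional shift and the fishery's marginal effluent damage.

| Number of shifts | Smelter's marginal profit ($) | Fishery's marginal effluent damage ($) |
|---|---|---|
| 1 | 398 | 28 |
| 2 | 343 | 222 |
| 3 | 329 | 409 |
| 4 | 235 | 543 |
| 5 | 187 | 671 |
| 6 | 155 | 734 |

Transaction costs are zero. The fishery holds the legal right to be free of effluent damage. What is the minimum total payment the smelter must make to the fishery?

$250

Efficient level: marginal profit ≥ marginal effluent damage through level 2, so k* = 2.
With the fishery holding the right, the smelter must at least compensate total damage at k*: 28 + 222 = 250.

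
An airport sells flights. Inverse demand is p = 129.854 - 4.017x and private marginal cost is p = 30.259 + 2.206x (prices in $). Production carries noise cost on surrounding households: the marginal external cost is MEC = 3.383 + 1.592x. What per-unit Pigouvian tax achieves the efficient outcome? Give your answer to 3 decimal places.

tax = $22.982 per unit

Social marginal cost = private MC + MEC = 33.642 + 3.798x.
Set SMC = demand: 33.642 + 3.798x = 129.854 - 4.017x → x* = 12.3112.
The Pigouvian tax equals MEC at x*: 3.383 + 1.592×12.3112 = 22.9824.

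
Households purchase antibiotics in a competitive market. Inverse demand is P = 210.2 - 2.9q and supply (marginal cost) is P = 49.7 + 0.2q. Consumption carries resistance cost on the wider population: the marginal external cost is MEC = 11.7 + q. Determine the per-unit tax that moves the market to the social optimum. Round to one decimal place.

tax = 48.0 per unit

Social marginal benefit = demand − MEC = 198.5 - 3.9q.
Set SMB = MC: 198.5 - 3.9q = 49.7 + 0.2q → q* = 36.2927.
The Pigouvian tax equals MEC at q*: 11.7 + 1.0×36.2927 = 47.9927.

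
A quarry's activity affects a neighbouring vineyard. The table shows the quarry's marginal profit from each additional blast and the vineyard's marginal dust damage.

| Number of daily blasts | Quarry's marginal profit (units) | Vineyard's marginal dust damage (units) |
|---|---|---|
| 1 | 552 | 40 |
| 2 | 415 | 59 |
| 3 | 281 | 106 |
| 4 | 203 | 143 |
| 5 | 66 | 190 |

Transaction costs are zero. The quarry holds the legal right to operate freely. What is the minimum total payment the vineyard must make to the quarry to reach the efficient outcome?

Left alone the quarry would choose level 5 (marginal profit stays positive).
Efficient level: k* = 4 (marginal profit ≥ marginal dust damage through 4).
The vineyard must at least cover the quarry's forgone profit from cutting 5→4: 66 = 66.

66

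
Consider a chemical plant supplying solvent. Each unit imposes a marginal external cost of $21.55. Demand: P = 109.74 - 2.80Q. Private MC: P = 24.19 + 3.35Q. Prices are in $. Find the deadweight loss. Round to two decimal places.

Market equilibrium (private): 24.19 + 3.35Q = 109.74 - 2.80Q → Q_m = 13.9106.
Social marginal cost = private MC + MEC = 45.74 + 3.35Q.
Set SMC = demand: 45.74 + 3.35Q = 109.74 - 2.80Q → Q* = 10.4065.
Height of the DWL triangle at Q_m is SMC(Q_m) − demand(Q_m) = MEC(Q_m) = 21.5500.
DWL = ½ × 3.5041 × 21.5500 = 37.7567.

DWL = $37.76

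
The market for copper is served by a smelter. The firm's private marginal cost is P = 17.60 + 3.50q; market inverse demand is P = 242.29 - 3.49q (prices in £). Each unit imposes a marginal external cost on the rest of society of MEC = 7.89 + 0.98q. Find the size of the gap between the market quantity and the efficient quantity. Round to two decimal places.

4.94 units

Market equilibrium (private): 17.60 + 3.50q = 242.29 - 3.49q → q_m = 32.1445.
Social marginal cost = private MC + MEC = 25.49 + 4.48q.
Set SMC = demand: 25.49 + 4.48q = 242.29 - 3.49q → q* = 27.2020.
Gap = |32.1445 − 27.2020| = 4.9425.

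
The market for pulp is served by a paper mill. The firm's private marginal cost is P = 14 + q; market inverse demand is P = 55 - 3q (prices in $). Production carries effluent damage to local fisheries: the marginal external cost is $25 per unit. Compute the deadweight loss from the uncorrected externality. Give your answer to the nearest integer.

DWL = $78

Market equilibrium (private): 14 + q = 55 - 3q → q_m = 10.2500.
Social marginal cost = private MC + MEC = 39 + q.
Set SMC = demand: 39 + q = 55 - 3q → q* = 4.0000.
The welfare-loss triangle has base |q_m − q*| and height MEC(q_m) (the vertical gap between SMC and demand is zero at q* and MEC at q_m).
DWL = ½ × 6.2500 × 25.0000 = 78.1250.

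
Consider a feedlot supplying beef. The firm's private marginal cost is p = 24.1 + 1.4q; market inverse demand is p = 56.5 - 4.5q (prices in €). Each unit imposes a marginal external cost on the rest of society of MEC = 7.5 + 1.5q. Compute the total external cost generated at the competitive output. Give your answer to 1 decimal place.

€63.8

Market equilibrium (private): 24.1 + 1.4q = 56.5 - 4.5q → q_m = 5.4915.
Total external cost = ∫₀^{q_m} (7.5 + 1.5q) dq = 7.5×5.4915 + ½×1.5×5.4915² = 63.8037.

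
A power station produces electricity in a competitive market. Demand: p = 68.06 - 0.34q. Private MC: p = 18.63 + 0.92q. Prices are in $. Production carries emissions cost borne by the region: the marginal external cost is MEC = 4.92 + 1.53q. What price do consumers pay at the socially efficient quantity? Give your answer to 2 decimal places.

Social marginal cost = private MC + MEC = 23.55 + 2.45q.
Set SMC = demand: 23.55 + 2.45q = 68.06 - 0.34q → q* = 15.9534.
Consumer price on the demand curve at q*: 68.06 − 0.34×15.9534 = 62.6358.

P = $62.64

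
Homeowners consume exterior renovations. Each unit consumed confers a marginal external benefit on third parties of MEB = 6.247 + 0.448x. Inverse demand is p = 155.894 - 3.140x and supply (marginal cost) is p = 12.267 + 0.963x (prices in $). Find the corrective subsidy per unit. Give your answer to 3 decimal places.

Social marginal benefit = demand + MEB = 162.141 - 2.692x.
Set SMB = MC: 162.141 - 2.692x = 12.267 + 0.963x → x* = 41.0052.
The Pigouvian subsidy equals MEB at x*: 6.247 + 0.448×41.0052 = 24.6173.

subsidy = $24.617 per unit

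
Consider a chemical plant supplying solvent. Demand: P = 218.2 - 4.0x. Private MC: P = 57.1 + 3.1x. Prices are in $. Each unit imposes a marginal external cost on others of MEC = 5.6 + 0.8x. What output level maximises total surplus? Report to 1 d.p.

Social marginal cost = private MC + MEC = 62.7 + 3.9x.
Set SMC = demand: 62.7 + 3.9x = 218.2 - 4.0x → x* = 19.6835.

x* = 19.7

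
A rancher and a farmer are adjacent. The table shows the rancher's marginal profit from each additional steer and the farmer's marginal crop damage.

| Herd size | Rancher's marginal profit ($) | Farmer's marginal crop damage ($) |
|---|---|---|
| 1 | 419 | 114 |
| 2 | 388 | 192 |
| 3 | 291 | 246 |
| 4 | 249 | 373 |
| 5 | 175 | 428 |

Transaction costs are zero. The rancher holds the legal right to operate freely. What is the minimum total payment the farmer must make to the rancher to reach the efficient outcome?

Left alone the rancher would choose level 5 (marginal profit stays positive).
Efficient level: k* = 3 (marginal profit ≥ marginal crop damage through 3).
The farmer must at least cover the rancher's forgone profit from cutting 5→3: 249 + 175 = 424.

$424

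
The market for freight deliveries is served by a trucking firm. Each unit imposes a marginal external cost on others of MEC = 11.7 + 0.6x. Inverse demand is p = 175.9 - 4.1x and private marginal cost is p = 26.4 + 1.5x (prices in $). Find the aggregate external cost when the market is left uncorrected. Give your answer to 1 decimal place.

$526.2

Market equilibrium (private): 26.4 + 1.5x = 175.9 - 4.1x → x_m = 26.6964.
Total external cost = ∫₀^{x_m} (11.7 + 0.6x) dx = 11.7×26.6964 + ½×0.6×26.6964² = 526.1572.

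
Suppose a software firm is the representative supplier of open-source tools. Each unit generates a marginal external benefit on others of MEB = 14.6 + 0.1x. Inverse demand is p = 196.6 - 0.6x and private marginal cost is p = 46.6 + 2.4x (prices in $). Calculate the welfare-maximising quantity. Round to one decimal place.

Social marginal cost = private MC − MEB = 32.0 + 2.3x.
Set SMC = demand: 32.0 + 2.3x = 196.6 - 0.6x → x* = 56.7586.

x* = 56.8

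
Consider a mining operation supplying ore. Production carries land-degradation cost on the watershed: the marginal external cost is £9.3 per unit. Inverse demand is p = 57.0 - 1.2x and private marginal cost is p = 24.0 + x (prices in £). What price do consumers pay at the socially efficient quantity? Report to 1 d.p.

P = £44.1

Social marginal cost = private MC + MEC = 33.3 + x.
Set SMC = demand: 33.3 + x = 57.0 - 1.2x → x* = 10.7727.
Consumer price on the demand curve at x*: 57.0 − 1.2×10.7727 = 44.0728.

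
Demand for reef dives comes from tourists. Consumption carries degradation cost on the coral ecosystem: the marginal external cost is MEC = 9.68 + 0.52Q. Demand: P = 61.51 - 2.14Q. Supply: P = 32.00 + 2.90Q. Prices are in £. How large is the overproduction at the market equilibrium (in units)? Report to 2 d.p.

2.29 units

Market equilibrium (private): 32.00 + 2.90Q = 61.51 - 2.14Q → Q_m = 5.8552.
Social marginal benefit = demand − MEC = 51.83 - 2.66Q.
Set SMB = MC: 51.83 - 2.66Q = 32.00 + 2.90Q → Q* = 3.5665.
Gap = |5.8552 − 3.5665| = 2.2887.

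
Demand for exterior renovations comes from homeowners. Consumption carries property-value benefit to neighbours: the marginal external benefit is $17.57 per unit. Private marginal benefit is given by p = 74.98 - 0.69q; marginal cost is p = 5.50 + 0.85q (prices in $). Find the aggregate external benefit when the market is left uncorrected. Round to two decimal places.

Market equilibrium (private): 5.50 + 0.85q = 74.98 - 0.69q → q_m = 45.1169.
Total external benefit = MEB × q_m = 17.57 × 45.1169 = 792.7039.

$792.70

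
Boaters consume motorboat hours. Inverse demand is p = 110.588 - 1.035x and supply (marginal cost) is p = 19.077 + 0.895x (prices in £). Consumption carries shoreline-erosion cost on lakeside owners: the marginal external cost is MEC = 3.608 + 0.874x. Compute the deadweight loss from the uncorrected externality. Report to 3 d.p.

DWL = £361.874

Market equilibrium (private): 19.077 + 0.895x = 110.588 - 1.035x → x_m = 47.4150.
Social marginal benefit = demand − MEC = 106.980 - 1.909x.
Set SMB = MC: 106.980 - 1.909x = 19.077 + 0.895x → x* = 31.3491.
The welfare-loss triangle has base |x_m − x*| and height MEC(x_m) (the vertical gap between SMB and MC is zero at x* and MEC at x_m).
DWL = ½ × 16.0659 × 45.0487 = 361.8740.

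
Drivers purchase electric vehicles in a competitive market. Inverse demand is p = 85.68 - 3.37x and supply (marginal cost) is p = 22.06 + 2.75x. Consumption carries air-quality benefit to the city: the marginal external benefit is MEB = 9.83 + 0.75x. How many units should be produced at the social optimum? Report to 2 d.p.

x* = 13.68

Social marginal benefit = demand + MEB = 95.51 - 2.62x.
Set SMB = MC: 95.51 - 2.62x = 22.06 + 2.75x → x* = 13.6778.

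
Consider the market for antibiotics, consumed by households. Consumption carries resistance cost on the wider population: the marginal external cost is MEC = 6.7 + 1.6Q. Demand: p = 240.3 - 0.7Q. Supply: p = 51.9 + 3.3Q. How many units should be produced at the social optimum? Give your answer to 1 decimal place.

Q* = 32.4

Social marginal benefit = demand − MEC = 233.6 - 2.3Q.
Set SMB = MC: 233.6 - 2.3Q = 51.9 + 3.3Q → Q* = 32.4464.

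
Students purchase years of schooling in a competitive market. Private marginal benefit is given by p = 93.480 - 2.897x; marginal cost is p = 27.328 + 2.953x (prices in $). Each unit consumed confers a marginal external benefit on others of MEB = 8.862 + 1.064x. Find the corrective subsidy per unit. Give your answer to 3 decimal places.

Social marginal benefit = demand + MEB = 102.342 - 1.833x.
Set SMB = MC: 102.342 - 1.833x = 27.328 + 2.953x → x* = 15.6736.
The Pigouvian subsidy equals MEB at x*: 8.862 + 1.064×15.6736 = 25.5387.

subsidy = $25.539 per unit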